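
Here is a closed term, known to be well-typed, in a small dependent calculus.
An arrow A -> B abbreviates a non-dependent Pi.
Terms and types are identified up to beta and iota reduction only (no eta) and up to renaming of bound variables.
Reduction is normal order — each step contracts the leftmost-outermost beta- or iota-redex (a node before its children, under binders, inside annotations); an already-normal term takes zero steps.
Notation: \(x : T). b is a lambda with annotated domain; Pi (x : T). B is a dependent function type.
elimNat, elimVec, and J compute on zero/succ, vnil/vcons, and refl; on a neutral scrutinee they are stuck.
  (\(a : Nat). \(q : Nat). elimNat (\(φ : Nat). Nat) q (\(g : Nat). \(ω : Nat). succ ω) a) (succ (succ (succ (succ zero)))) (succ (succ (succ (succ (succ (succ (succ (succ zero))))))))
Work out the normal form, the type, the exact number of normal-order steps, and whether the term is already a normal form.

reduced normal form:
  succ (succ (succ (succ (succ (succ (succ (succ (succ (succ (succ (succ zero)))))))))))
type:
  Nat
normal-order step count: 15
already normal: no
first redex: a beta-redex


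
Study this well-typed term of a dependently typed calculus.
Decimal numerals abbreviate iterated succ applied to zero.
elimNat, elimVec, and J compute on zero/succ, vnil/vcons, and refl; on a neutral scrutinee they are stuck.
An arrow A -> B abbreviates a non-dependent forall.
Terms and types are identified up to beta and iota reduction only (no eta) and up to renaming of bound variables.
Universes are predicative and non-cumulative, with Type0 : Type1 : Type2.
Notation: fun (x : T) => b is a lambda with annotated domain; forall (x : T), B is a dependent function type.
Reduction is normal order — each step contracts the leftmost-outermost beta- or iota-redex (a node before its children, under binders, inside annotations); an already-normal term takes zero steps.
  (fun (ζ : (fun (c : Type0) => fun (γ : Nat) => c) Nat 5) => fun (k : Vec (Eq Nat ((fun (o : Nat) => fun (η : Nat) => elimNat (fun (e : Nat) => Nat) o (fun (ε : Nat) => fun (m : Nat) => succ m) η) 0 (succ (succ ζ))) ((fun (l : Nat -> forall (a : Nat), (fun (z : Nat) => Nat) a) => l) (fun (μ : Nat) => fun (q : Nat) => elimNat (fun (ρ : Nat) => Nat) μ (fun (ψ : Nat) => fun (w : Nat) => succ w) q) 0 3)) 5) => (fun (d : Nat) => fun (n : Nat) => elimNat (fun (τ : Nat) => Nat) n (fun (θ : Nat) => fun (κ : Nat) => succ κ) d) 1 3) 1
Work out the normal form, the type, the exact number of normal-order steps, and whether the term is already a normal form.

reduced normal form:
  fun (ζ : Vec (Eq Nat 3 3) 5) => 4
the term's type:
  Vec (Eq Nat 3 3) 5 -> Nat
reduction steps (normal order): 32
already normal: no
first redex: a beta-redex


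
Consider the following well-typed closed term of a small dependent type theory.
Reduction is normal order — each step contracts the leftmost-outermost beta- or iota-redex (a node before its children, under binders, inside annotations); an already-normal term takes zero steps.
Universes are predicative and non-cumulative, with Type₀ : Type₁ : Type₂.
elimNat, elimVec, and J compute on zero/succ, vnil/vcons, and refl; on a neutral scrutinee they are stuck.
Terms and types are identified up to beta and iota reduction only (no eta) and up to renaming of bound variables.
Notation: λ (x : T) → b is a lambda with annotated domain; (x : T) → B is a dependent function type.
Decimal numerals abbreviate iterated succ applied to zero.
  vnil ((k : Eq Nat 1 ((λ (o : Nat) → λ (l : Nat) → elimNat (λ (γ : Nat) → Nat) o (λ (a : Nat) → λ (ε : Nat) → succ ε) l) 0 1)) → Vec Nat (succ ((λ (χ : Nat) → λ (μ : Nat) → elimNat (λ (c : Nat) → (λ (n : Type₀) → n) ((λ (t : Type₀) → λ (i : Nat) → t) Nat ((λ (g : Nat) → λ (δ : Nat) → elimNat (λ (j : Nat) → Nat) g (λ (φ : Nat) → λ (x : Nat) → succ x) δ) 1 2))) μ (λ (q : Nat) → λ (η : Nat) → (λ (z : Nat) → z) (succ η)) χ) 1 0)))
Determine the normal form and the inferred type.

reduced normal form:
  vnil ((k : Eq Nat 1 1) → Vec Nat 2)
type:
  Vec ((k : Eq Nat 1 1) → Vec Nat 2) 0
observation: reduction starts at a beta-redex, and 13 normal-order steps reach the normal form.


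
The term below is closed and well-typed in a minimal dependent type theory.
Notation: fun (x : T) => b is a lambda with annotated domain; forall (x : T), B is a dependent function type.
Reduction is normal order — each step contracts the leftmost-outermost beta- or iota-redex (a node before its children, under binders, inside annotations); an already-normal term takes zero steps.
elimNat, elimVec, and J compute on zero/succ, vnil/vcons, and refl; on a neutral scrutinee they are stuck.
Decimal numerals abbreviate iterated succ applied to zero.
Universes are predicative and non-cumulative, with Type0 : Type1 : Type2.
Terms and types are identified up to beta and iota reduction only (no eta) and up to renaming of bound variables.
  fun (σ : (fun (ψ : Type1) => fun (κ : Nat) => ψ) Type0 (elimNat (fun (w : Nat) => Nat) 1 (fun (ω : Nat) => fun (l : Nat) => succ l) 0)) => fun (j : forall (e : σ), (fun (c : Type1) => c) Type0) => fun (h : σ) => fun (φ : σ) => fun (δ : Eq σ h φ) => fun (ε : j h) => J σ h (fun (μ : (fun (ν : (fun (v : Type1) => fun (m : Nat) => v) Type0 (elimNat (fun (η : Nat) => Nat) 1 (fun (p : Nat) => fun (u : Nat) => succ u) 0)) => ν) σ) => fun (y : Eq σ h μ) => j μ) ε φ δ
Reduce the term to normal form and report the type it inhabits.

normal form:
  fun (σ : Type0) => fun (ψ : forall (κ : σ), Type0) => fun (w : σ) => fun (ω : σ) => fun (l : Eq σ w ω) => fun (j : ψ w) => J σ w (fun (e : σ) => fun (c : Eq σ w e) => ψ e) j ω l
type:
  forall (σ : Type0), forall (ψ : forall (κ : σ), Type0), forall (w : σ), forall (ω : σ), forall (l : Eq σ w ω), forall (j : ψ w), ψ ω
observation: the term reaches its normal form after 4 normal-order steps.


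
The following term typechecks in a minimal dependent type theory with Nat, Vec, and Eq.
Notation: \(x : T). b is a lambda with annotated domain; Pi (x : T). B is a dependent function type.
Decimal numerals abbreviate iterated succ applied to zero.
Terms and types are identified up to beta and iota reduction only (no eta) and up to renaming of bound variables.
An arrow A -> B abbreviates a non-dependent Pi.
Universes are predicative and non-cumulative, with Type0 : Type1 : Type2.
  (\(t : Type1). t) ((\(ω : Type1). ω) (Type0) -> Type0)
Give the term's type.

type:
  Type1


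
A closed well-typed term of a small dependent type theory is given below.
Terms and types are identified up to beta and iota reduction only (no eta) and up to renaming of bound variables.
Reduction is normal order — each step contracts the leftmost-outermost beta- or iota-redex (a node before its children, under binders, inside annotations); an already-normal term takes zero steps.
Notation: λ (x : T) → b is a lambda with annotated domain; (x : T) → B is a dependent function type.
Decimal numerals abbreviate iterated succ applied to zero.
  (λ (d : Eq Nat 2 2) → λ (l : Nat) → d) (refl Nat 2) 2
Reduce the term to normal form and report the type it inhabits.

reduced normal form:
  refl Nat 2
type:
  Eq Nat 2 2
observation: normalization takes exactly 2 steps under the normal-order strategy.


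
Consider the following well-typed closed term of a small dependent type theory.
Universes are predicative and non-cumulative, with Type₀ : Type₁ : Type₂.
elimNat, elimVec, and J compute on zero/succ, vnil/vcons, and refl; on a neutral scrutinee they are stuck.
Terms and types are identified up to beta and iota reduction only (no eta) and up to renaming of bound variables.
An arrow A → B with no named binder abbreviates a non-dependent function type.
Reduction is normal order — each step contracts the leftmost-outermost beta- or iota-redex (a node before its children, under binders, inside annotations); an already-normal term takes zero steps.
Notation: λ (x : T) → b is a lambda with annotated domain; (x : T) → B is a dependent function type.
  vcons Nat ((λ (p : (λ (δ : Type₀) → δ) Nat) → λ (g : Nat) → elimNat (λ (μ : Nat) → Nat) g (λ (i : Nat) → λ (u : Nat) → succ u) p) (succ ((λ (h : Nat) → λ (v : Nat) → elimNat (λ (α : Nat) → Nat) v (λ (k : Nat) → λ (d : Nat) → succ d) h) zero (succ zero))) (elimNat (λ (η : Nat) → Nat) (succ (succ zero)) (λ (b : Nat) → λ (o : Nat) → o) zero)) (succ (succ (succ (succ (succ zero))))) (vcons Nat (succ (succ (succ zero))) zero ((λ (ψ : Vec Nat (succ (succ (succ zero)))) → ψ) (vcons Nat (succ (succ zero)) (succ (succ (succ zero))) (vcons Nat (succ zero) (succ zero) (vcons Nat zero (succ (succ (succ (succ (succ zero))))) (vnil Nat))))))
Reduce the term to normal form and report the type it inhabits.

normal form:
  vcons Nat (succ (succ (succ (succ zero)))) (succ (succ (succ (succ (succ zero))))) (vcons Nat (succ (succ (succ zero))) zero (vcons Nat (succ (succ zero)) (succ (succ (succ zero))) (vcons Nat (succ zero) (succ zero) (vcons Nat zero (succ (succ (succ (succ (succ zero))))) (vnil Nat)))))
inferred type:
  Vec Nat (succ (succ (succ (succ (succ zero)))))
observation: 14 normal-order steps separate the term from its normal form.


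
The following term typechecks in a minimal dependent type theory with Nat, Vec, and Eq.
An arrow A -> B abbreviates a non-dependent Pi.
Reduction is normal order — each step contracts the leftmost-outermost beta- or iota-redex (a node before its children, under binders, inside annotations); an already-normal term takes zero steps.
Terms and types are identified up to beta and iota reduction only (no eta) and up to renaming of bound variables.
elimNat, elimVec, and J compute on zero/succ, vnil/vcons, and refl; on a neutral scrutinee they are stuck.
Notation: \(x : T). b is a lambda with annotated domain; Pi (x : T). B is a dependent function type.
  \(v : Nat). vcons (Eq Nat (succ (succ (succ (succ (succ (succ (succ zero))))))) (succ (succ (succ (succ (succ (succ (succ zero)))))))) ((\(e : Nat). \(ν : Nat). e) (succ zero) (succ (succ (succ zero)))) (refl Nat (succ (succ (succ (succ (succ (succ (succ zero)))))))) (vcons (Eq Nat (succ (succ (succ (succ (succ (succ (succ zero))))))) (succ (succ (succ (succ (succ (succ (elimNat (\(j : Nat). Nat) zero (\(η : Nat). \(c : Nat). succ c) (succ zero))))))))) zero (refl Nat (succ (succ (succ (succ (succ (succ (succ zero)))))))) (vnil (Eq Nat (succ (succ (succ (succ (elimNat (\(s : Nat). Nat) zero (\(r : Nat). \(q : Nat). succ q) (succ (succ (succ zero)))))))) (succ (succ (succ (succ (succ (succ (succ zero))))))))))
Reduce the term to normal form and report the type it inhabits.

reduced normal form:
  \(v : Nat). vcons (Eq Nat (succ (succ (succ (succ (succ (succ (succ zero))))))) (succ (succ (succ (succ (succ (succ (succ zero)))))))) (succ zero) (refl Nat (succ (succ (succ (succ (succ (succ (succ zero)))))))) (vcons (Eq Nat (succ (succ (succ (succ (succ (succ (succ zero))))))) (succ (succ (succ (succ (succ (succ (succ zero)))))))) zero (refl Nat (succ (succ (succ (succ (succ (succ (succ zero)))))))) (vnil (Eq Nat (succ (succ (succ (succ (succ (succ (succ zero))))))) (succ (succ (succ (succ (succ (succ (succ zero))))))))))
inferred type:
  Nat -> Vec (Eq Nat (succ (succ (succ (succ (succ (succ (succ zero))))))) (succ (succ (succ (succ (succ (succ (succ zero)))))))) (succ (succ zero))


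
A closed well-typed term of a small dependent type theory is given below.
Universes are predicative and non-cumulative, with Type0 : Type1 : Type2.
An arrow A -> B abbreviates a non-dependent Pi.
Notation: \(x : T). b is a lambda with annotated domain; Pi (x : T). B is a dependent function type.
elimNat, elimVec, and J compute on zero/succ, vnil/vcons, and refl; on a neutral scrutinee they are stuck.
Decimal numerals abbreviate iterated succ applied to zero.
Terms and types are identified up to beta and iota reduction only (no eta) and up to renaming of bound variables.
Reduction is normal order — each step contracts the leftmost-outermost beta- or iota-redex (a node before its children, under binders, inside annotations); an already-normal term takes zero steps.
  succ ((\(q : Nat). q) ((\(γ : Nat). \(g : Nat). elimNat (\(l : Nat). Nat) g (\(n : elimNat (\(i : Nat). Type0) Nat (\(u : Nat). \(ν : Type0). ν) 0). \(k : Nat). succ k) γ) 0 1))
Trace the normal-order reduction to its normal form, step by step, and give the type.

normal-order reduction:
  succ ((\(q : Nat). q) ((\(γ : Nat). \(g : Nat). elimNat (\(l : Nat). Nat) g (\(n : elimNat (\(i : Nat). Type0) Nat (\(u : Nat). \(ν : Type0). ν) 0). \(k : Nat). succ k) γ) 0 1))
  ~> succ ((\(q : Nat). \(γ : Nat). elimNat (\(g : Nat). Nat) γ (\(l : elimNat (\(n : Nat). Type0) Nat (\(i : Nat). \(u : Type0). u) 0). \(ν : Nat). succ ν) q) 0 1)
  ~> succ ((\(q : Nat). elimNat (\(γ : Nat). Nat) q (\(g : elimNat (\(l : Nat). Type0) Nat (\(n : Nat). \(i : Type0). i) 0). \(u : Nat). succ u) 0) 1)
  ~> succ (elimNat (\(q : Nat). Nat) 1 (\(γ : elimNat (\(g : Nat). Type0) Nat (\(l : Nat). \(n : Type0). n) 0). \(i : Nat). succ i) 0)
  ~> 2
inferred type:
  Nat


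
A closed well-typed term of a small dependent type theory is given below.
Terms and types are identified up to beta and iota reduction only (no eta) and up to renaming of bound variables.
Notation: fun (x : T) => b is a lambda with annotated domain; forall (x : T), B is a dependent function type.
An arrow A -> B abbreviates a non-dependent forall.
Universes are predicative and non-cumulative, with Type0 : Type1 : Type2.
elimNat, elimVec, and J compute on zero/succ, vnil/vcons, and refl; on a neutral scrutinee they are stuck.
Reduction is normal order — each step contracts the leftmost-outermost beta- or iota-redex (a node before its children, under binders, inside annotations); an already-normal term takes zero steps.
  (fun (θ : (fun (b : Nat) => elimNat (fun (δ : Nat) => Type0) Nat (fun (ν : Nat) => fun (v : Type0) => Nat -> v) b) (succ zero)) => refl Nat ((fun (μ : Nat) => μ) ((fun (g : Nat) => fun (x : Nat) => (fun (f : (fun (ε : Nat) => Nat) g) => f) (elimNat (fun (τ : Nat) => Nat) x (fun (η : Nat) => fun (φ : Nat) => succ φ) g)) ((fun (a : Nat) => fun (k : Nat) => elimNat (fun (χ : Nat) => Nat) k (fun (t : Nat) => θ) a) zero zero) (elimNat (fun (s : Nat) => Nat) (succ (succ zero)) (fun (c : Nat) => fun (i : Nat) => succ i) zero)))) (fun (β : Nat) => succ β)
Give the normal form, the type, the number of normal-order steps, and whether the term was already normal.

normal form:
  refl Nat (succ (succ zero))
type:
  Eq Nat (succ (succ zero)) (succ (succ zero))
normal-order step count: 10
already normal: no
first contracted redex: a beta-redex


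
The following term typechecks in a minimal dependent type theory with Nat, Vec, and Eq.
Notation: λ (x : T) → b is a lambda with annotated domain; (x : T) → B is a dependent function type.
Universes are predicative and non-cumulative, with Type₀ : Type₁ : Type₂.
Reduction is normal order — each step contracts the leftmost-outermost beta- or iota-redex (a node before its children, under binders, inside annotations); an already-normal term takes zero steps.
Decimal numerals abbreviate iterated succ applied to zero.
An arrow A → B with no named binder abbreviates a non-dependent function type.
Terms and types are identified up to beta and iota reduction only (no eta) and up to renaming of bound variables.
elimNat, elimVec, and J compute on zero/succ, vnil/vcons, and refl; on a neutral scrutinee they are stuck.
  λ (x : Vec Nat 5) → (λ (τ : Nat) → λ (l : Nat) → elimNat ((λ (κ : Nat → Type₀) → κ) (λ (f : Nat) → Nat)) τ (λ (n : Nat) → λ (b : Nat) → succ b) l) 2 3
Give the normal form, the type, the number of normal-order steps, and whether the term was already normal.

resulting normal form:
  λ (x : Vec Nat 5) → 5
type:
  Vec Nat 5 → Nat
normal-order step count: 12
started in normal form: no
first contracted redex: a beta-redex


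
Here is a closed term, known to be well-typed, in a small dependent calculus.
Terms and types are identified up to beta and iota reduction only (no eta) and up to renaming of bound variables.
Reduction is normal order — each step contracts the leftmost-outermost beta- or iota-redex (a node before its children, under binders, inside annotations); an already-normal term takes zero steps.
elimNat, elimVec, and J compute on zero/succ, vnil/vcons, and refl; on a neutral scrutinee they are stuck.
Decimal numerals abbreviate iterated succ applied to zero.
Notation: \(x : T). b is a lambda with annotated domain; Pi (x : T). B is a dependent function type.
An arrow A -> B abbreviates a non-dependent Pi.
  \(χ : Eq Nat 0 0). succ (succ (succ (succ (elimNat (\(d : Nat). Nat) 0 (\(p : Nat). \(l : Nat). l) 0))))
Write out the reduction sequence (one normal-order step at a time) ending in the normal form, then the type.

reduction (normal order):
  \(χ : Eq Nat 0 0). succ (succ (succ (succ (elimNat (\(d : Nat). Nat) 0 (\(p : Nat). \(l : Nat). l) 0))))
  ~> \(χ : Eq Nat 0 0). 4
inferred type:
  Eq Nat 0 0 -> Nat


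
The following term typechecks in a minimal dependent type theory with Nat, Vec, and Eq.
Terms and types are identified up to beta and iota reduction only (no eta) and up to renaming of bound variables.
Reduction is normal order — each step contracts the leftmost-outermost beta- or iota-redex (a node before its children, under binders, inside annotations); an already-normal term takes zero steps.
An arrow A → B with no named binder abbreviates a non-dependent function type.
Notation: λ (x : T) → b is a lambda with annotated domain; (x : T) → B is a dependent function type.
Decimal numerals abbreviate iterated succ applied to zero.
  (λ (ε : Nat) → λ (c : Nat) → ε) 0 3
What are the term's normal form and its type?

normal form:
  0
the term's type:
  Nat


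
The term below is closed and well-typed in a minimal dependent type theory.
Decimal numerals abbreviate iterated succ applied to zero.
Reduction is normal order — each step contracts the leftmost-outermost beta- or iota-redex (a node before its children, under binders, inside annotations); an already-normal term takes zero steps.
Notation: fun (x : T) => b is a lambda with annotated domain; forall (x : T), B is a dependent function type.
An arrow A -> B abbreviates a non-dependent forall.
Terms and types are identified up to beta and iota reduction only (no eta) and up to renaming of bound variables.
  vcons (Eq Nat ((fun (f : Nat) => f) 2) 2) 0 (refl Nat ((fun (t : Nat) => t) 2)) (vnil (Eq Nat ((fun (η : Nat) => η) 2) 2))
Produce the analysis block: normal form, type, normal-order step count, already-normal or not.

reduced normal form:
  vcons (Eq Nat 2 2) 0 (refl Nat 2) (vnil (Eq Nat 2 2))
inferred type:
  Vec (Eq Nat 2 2) 1
normal-order step count: 3
started in normal form: no
first redex: a beta-redex


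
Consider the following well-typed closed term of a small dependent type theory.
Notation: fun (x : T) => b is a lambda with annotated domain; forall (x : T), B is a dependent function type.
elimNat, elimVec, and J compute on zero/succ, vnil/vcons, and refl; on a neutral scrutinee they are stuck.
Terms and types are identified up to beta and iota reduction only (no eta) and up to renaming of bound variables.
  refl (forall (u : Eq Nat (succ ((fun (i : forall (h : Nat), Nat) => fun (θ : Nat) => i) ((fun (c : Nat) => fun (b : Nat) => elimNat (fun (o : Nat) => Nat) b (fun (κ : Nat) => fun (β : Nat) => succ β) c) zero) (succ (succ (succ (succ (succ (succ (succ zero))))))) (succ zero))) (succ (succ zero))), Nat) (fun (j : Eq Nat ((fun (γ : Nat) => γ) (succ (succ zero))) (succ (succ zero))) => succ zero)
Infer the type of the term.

inferred type:
  Eq (forall (u : Eq Nat (succ (succ zero)) (succ (succ zero))), Nat) (fun (i : Eq Nat (succ (succ zero)) (succ (succ zero))) => succ zero) (fun (h : Eq Nat (succ (succ zero)) (succ (succ zero))) => succ zero)


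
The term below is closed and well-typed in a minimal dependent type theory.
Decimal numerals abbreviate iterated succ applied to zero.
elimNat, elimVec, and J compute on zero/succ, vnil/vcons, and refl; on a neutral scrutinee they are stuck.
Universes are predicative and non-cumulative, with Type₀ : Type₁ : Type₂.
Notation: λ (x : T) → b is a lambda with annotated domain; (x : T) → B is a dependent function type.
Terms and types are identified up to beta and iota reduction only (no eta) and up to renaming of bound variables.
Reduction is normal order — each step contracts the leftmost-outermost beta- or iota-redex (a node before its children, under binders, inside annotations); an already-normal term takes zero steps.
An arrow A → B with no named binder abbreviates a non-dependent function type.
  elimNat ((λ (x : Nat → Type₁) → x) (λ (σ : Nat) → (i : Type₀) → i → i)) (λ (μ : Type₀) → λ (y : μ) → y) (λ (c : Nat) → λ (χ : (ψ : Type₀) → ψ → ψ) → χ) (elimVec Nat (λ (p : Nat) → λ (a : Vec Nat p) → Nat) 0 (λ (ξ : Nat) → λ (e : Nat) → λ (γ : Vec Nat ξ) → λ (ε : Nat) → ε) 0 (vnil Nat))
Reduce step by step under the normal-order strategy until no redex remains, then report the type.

normal-order reduction sequence:
  elimNat ((λ (x : Nat → Type₁) → x) (λ (σ : Nat) → (i : Type₀) → i → i)) (λ (μ : Type₀) → λ (y : μ) → y) (λ (c : Nat) → λ (χ : (ψ : Type₀) → ψ → ψ) → χ) (elimVec Nat (λ (p : Nat) → λ (a : Vec Nat p) → Nat) 0 (λ (ξ : Nat) → λ (e : Nat) → λ (γ : Vec Nat ξ) → λ (ε : Nat) → ε) 0 (vnil Nat))
  ~> elimNat (λ (x : Nat) → (σ : Type₀) → σ → σ) (λ (i : Type₀) → λ (μ : i) → μ) (λ (y : Nat) → λ (c : (χ : Type₀) → χ → χ) → c) (elimVec Nat (λ (ψ : Nat) → λ (p : Vec Nat ψ) → Nat) 0 (λ (a : Nat) → λ (ξ : Nat) → λ (e : Vec Nat a) → λ (γ : Nat) → γ) 0 (vnil Nat))
  ~> elimNat (λ (x : Nat) → (σ : Type₀) → σ → σ) (λ (i : Type₀) → λ (μ : i) → μ) (λ (y : Nat) → λ (c : (χ : Type₀) → χ → χ) → c) 0
  ~> λ (x : Type₀) → λ (σ : x) → σ
type:
  (x : Type₀) → x → x


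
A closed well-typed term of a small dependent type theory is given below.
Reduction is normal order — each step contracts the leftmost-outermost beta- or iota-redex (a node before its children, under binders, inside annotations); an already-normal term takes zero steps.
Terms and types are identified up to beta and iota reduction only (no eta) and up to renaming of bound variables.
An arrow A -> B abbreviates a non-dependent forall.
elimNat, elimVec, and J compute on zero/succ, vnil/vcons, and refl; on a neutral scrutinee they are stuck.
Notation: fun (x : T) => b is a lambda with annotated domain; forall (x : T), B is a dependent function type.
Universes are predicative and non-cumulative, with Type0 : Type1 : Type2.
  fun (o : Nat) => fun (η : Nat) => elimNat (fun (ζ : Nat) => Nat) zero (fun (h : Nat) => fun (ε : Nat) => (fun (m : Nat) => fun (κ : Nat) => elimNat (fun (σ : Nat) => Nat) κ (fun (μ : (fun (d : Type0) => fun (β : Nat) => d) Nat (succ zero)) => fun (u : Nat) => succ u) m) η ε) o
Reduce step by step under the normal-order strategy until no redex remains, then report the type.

reduction (normal order):
  fun (o : Nat) => fun (η : Nat) => elimNat (fun (ζ : Nat) => Nat) zero (fun (h : Nat) => fun (ε : Nat) => (fun (m : Nat) => fun (κ : Nat) => elimNat (fun (σ : Nat) => Nat) κ (fun (μ : (fun (d : Type0) => fun (β : Nat) => d) Nat (succ zero)) => fun (u : Nat) => succ u) m) η ε) o
  ~> fun (o : Nat) => fun (η : Nat) => elimNat (fun (ζ : Nat) => Nat) zero (fun (h : Nat) => fun (ε : Nat) => (fun (m : Nat) => elimNat (fun (κ : Nat) => Nat) m (fun (σ : (fun (μ : Type0) => fun (d : Nat) => μ) Nat (succ zero)) => fun (β : Nat) => succ β) η) ε) o
  ~> fun (o : Nat) => fun (η : Nat) => elimNat (fun (ζ : Nat) => Nat) zero (fun (h : Nat) => fun (ε : Nat) => elimNat (fun (m : Nat) => Nat) ε (fun (κ : (fun (σ : Type0) => fun (μ : Nat) => σ) Nat (succ zero)) => fun (d : Nat) => succ d) η) o
  ~> fun (o : Nat) => fun (η : Nat) => elimNat (fun (ζ : Nat) => Nat) zero (fun (h : Nat) => fun (ε : Nat) => elimNat (fun (m : Nat) => Nat) ε (fun (κ : (fun (σ : Nat) => Nat) (succ zero)) => fun (μ : Nat) => succ μ) η) o
  ~> fun (o : Nat) => fun (η : Nat) => elimNat (fun (ζ : Nat) => Nat) zero (fun (h : Nat) => fun (ε : Nat) => elimNat (fun (m : Nat) => Nat) ε (fun (κ : Nat) => fun (σ : Nat) => succ σ) η) o
type:
  Nat -> Nat -> Nat


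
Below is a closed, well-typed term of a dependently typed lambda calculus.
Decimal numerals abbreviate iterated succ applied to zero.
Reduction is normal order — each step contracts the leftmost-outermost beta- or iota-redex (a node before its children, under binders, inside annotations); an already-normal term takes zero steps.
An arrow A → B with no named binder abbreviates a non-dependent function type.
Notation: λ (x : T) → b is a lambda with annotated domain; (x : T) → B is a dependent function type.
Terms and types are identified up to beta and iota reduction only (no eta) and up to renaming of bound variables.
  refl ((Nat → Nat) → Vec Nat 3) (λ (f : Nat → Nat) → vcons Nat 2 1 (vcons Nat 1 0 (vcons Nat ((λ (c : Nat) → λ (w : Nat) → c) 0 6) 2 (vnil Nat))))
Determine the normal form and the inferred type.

reduced normal form:
  refl ((Nat → Nat) → Vec Nat 3) (λ (f : Nat → Nat) → vcons Nat 2 1 (vcons Nat 1 0 (vcons Nat 0 2 (vnil Nat))))
type:
  Eq ((Nat → Nat) → Vec Nat 3) (λ (f : Nat → Nat) → vcons Nat 2 1 (vcons Nat 1 0 (vcons Nat 0 2 (vnil Nat)))) (λ (c : Nat → Nat) → vcons Nat 2 1 (vcons Nat 1 0 (vcons Nat 0 2 (vnil Nat))))


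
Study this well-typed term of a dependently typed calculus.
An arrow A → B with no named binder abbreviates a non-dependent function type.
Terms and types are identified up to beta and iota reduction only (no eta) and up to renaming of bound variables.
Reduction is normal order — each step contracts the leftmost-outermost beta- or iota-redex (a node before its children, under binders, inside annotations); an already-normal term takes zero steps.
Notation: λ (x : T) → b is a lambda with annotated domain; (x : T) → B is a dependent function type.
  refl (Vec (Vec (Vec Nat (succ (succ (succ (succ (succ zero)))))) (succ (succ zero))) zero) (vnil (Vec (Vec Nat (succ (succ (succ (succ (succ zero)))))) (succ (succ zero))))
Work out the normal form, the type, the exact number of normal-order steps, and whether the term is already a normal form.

resulting normal form:
  refl (Vec (Vec (Vec Nat (succ (succ (succ (succ (succ zero)))))) (succ (succ zero))) zero) (vnil (Vec (Vec Nat (succ (succ (succ (succ (succ zero)))))) (succ (succ zero))))
the term's type:
  Eq (Vec (Vec (Vec Nat (succ (succ (succ (succ (succ zero)))))) (succ (succ zero))) zero) (vnil (Vec (Vec Nat (succ (succ (succ (succ (succ zero)))))) (succ (succ zero)))) (vnil (Vec (Vec Nat (succ (succ (succ (succ (succ zero)))))) (succ (succ zero))))
normal-order step count: 0
already normal: yes


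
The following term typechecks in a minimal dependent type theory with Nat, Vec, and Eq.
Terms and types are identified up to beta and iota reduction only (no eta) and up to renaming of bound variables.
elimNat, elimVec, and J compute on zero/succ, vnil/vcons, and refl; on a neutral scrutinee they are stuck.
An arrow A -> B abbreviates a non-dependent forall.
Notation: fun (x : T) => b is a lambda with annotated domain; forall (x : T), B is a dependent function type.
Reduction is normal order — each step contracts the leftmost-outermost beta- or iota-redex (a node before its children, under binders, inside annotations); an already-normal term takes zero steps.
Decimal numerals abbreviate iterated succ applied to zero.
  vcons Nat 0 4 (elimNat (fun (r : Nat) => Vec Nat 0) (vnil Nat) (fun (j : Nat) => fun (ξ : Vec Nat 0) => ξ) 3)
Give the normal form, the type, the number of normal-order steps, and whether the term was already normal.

resulting normal form:
  vcons Nat 0 4 (vnil Nat)
the term's type:
  Vec Nat 1
steps to reach normal form (normal order): 10
term was already normal: no
first redex: an elimNat iota-redex


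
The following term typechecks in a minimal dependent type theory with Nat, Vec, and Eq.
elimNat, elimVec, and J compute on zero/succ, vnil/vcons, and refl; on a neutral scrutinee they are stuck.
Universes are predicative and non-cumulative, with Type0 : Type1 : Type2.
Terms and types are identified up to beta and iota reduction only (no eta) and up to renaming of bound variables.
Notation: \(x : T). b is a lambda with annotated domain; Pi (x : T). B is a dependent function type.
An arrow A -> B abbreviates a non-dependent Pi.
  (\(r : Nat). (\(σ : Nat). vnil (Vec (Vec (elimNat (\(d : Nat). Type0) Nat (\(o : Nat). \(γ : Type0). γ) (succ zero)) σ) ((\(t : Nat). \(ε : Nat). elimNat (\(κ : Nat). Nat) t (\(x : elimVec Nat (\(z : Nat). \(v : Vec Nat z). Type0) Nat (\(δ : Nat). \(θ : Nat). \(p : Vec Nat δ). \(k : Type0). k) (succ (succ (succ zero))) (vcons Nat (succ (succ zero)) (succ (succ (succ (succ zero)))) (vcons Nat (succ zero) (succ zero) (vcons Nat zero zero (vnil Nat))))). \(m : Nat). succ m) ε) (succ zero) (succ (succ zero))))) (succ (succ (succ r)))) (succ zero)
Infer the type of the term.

inferred type:
  Vec (Vec (Vec Nat (succ (succ (succ (succ zero))))) (succ (succ (succ zero)))) zero


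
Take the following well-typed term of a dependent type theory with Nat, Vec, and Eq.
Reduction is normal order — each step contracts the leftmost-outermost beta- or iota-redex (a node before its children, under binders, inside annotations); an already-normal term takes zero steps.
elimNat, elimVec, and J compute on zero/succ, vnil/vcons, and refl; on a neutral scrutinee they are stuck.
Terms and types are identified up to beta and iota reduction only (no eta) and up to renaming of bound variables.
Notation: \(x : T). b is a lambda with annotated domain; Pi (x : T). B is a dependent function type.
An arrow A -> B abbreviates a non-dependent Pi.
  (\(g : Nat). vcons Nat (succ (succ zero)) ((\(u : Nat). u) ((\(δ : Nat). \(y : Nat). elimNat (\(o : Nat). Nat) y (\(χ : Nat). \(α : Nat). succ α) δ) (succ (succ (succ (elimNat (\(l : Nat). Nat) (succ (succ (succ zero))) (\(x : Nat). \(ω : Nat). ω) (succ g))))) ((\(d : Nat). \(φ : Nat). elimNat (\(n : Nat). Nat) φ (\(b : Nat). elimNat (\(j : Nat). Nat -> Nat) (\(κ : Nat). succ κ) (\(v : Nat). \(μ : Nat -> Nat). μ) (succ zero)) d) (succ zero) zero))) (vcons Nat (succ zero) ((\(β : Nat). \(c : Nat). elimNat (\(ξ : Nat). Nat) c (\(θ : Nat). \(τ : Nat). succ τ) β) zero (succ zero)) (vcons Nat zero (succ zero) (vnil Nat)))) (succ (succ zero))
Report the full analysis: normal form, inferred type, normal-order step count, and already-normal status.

normal form:
  vcons Nat (succ (succ zero)) (succ (succ (succ (succ (succ (succ (succ zero))))))) (vcons Nat (succ zero) (succ zero) (vcons Nat zero (succ zero) (vnil Nat)))
the term's type:
  Vec Nat (succ (succ (succ zero)))
normal-order step count: 46
term was already normal: no
first contracted redex: a beta-redex


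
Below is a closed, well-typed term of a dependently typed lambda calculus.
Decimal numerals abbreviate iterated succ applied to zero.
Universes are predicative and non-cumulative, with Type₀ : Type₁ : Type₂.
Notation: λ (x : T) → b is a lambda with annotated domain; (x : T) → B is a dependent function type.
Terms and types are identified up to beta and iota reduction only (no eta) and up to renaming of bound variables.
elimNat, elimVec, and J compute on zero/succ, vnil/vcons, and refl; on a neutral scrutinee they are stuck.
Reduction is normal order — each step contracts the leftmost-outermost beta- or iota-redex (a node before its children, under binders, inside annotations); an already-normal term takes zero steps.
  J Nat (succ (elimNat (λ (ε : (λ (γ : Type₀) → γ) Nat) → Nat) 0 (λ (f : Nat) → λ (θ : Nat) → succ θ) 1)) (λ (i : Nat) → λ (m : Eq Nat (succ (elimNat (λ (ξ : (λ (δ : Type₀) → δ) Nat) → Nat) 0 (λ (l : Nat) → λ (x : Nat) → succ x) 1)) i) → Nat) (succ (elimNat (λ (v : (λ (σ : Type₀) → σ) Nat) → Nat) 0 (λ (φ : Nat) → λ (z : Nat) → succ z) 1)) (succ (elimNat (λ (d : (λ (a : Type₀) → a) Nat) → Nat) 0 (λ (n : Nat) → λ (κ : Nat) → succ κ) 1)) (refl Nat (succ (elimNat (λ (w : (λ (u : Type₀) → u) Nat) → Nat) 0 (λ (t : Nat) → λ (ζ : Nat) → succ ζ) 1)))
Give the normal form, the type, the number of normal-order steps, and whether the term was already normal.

normal form:
  2
the term's type:
  Nat
normal-order step count: 5
already normal: no
first redex: a J iota-redex


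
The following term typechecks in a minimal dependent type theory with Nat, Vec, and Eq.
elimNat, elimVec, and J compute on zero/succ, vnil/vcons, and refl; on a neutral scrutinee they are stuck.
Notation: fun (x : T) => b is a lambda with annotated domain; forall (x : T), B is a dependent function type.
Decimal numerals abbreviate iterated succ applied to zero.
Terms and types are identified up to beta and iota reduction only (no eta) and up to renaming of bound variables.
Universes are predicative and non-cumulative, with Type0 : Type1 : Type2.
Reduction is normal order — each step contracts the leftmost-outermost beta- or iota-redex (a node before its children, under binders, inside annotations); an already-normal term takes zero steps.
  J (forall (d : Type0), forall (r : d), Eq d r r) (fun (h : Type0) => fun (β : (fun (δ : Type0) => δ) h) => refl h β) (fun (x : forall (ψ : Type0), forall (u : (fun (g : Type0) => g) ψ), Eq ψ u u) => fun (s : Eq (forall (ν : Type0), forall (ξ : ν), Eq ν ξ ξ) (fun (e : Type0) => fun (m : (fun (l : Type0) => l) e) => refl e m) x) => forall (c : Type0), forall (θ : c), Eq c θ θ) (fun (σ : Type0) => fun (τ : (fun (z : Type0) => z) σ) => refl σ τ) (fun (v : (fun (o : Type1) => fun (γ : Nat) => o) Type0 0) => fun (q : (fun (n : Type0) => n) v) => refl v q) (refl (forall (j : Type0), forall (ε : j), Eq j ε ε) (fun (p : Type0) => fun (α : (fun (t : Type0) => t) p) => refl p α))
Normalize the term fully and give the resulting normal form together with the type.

normal form:
  fun (d : Type0) => fun (r : d) => refl d r
inferred type:
  forall (d : Type0), forall (r : d), Eq d r r


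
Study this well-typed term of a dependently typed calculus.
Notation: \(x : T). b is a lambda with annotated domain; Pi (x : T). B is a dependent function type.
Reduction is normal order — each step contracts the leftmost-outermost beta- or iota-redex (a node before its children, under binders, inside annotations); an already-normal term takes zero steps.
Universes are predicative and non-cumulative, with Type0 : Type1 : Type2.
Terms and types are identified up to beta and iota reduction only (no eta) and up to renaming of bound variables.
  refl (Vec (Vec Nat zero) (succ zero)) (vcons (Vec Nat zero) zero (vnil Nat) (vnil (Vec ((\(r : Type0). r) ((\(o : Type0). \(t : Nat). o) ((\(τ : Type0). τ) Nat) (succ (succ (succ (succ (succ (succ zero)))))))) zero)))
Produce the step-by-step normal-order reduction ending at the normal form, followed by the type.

normal-order reduction sequence:
  refl (Vec (Vec Nat zero) (succ zero)) (vcons (Vec Nat zero) zero (vnil Nat) (vnil (Vec ((\(r : Type0). r) ((\(o : Type0). \(t : Nat). o) ((\(τ : Type0). τ) Nat) (succ (succ (succ (succ (succ (succ zero)))))))) zero)))
  ~> refl (Vec (Vec Nat zero) (succ zero)) (vcons (Vec Nat zero) zero (vnil Nat) (vnil (Vec ((\(r : Type0). \(o : Nat). r) ((\(t : Type0). t) Nat) (succ (succ (succ (succ (succ (succ zero))))))) zero)))
  ~> refl (Vec (Vec Nat zero) (succ zero)) (vcons (Vec Nat zero) zero (vnil Nat) (vnil (Vec ((\(r : Nat). (\(o : Type0). o) Nat) (succ (succ (succ (succ (succ (succ zero))))))) zero)))
  ~> refl (Vec (Vec Nat zero) (succ zero)) (vcons (Vec Nat zero) zero (vnil Nat) (vnil (Vec ((\(r : Type0). r) Nat) zero)))
  ~> refl (Vec (Vec Nat zero) (succ zero)) (vcons (Vec Nat zero) zero (vnil Nat) (vnil (Vec Nat zero)))
type:
  Eq (Vec (Vec Nat zero) (succ zero)) (vcons (Vec Nat zero) zero (vnil Nat) (vnil (Vec Nat zero))) (vcons (Vec Nat zero) zero (vnil Nat) (vnil (Vec Nat zero)))


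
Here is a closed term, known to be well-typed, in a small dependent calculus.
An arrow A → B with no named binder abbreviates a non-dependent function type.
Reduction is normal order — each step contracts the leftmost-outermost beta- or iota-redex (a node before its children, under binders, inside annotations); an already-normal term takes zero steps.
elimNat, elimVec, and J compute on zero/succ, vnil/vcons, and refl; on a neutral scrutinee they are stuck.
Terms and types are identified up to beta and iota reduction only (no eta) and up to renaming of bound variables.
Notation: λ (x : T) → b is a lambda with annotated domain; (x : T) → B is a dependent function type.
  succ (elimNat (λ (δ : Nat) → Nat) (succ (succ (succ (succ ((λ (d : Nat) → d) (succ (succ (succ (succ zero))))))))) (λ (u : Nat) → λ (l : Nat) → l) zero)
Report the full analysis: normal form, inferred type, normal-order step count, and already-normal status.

resulting normal form:
  succ (succ (succ (succ (succ (succ (succ (succ (succ zero))))))))
type:
  Nat
reduction steps (normal order): 2
already normal: no
first contracted redex: an elimNat iota-redex


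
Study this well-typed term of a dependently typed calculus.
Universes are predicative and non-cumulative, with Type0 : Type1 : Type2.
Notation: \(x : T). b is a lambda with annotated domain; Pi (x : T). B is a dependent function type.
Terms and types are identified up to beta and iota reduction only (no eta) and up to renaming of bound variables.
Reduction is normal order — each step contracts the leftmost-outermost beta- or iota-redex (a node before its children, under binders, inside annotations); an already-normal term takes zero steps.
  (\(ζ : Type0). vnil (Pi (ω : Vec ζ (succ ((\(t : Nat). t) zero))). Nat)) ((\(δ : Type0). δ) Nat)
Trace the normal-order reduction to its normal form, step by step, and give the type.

reduction (normal order):
  (\(ζ : Type0). vnil (Pi (ω : Vec ζ (succ ((\(t : Nat). t) zero))). Nat)) ((\(δ : Type0). δ) Nat)
  ~> vnil (Pi (ζ : Vec ((\(ω : Type0). ω) Nat) (succ ((\(t : Nat). t) zero))). Nat)
  ~> vnil (Pi (ζ : Vec Nat (succ ((\(ω : Nat). ω) zero))). Nat)
  ~> vnil (Pi (ζ : Vec Nat (succ zero)). Nat)
type:
  Vec (Pi (ζ : Vec Nat (succ zero)). Nat) zero


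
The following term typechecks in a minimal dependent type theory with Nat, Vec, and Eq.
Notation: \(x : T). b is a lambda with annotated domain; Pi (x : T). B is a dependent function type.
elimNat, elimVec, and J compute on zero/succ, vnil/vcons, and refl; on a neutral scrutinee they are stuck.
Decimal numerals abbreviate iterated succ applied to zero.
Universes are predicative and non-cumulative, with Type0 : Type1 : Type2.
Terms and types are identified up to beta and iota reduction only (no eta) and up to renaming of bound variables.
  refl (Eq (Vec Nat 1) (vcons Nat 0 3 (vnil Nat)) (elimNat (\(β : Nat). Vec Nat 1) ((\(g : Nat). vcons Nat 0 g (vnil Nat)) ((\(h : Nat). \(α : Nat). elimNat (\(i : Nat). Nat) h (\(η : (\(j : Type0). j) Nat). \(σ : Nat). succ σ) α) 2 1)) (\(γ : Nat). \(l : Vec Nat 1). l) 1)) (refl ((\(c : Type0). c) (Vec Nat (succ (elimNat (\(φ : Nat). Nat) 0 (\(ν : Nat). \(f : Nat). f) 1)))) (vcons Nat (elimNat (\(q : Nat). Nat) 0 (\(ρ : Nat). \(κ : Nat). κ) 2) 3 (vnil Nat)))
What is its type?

inferred type:
  Eq (Eq (Vec Nat 1) (vcons Nat 0 3 (vnil Nat)) (vcons Nat 0 3 (vnil Nat))) (refl (Vec Nat 1) (vcons Nat 0 3 (vnil Nat))) (refl (Vec Nat 1) (vcons Nat 0 3 (vnil Nat)))


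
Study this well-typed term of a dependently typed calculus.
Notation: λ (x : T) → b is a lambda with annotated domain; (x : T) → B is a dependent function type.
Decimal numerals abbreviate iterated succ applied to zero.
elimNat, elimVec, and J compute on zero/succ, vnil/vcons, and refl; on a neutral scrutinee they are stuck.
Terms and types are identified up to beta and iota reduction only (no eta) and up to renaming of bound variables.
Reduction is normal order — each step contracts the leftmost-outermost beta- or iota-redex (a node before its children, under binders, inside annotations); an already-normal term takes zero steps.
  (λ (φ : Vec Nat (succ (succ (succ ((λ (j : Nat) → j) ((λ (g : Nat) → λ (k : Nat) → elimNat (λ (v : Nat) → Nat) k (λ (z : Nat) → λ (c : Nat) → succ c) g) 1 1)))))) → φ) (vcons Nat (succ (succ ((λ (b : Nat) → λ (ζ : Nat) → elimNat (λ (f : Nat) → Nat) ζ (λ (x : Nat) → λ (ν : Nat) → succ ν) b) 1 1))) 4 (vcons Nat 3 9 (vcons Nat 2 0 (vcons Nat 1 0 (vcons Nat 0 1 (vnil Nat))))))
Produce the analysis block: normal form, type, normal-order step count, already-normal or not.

resulting normal form:
  vcons Nat 4 4 (vcons Nat 3 9 (vcons Nat 2 0 (vcons Nat 1 0 (vcons Nat 0 1 (vnil Nat)))))
type:
  Vec Nat 5
normal-order step count: 7
term was already normal: no
first contracted redex: a beta-redex
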